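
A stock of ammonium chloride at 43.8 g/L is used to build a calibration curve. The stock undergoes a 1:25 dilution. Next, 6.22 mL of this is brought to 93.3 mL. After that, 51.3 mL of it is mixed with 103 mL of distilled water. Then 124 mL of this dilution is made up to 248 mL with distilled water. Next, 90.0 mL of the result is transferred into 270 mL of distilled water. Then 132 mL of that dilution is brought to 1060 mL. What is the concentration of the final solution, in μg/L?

604 μg/L

Overall dilution factor = 25 × 15 × 3.008 × 2 × 4 × 8.030 = 7.25 × 10⁴.
43.8 g/L / 7.25 × 10⁴ = 6.04 × 10⁻⁴ g/L = 604 μg/L.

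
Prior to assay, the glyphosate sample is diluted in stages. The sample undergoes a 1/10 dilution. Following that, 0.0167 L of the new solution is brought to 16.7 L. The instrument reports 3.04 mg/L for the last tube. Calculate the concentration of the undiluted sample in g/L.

Overall dilution factor = 10 × 1000 = 1.00 × 10⁴.
Original = 3.04 mg/L × 1.00 × 10⁴ = 3.04 × 10⁴ mg/L = 30.4 g/L.

30.4 g/L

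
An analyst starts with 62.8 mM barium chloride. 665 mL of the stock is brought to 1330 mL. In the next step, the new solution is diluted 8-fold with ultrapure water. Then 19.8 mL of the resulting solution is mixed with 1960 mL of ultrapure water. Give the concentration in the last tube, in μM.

Overall dilution factor = 2 × 8 × 99.99 = 1600.
62.8 mM / 1600 = 0.0393 mM = 39.3 μM.

39.3 μM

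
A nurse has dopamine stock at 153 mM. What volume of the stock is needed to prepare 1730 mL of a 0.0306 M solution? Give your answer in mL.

0.0306 M = 30.6 mM.
V₁ = C₂V₂/C₁ = 30.6 × 1730 / 153 = 346 mL.

346 mL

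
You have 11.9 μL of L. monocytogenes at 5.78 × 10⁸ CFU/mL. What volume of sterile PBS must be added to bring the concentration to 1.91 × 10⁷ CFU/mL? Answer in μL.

V₂ = C₁V₁/C₂ = 5.78 × 10⁸ × 11.9 / 1.91 × 10⁷ = 360 μL.
Diluent to add = V₂ − V₁ = 360 − 11.9 = 348 μL.

348 μL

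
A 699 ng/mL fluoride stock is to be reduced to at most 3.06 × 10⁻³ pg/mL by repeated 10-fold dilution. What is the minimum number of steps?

9

Need 10ⁿ ≥ 2.28 × 10⁸, so n ≥ log(2.28 × 10⁸)/log(10) = 8.36.
Minimum whole steps: n = 9.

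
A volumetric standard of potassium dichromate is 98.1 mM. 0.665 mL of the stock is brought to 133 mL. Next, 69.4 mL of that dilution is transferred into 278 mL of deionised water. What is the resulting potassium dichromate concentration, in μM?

Overall dilution factor = 200 × 5.006 = 1001.
98.1 mM / 1001 = 0.0980 mM = 98.0 μM.

98.0 μM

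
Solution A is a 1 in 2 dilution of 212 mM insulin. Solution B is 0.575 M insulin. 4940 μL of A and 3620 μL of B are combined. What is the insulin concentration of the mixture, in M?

C_A = 212 mM / 2 = 106 mM.
C_B = 0.575 M = 575 mM.
C_mix = (C_A·V_A + C_B·V_B)/(V_A + V_B) = (106×4940 + 575×3620) / 8560 = 304 mM = 0.304 M.

0.304 M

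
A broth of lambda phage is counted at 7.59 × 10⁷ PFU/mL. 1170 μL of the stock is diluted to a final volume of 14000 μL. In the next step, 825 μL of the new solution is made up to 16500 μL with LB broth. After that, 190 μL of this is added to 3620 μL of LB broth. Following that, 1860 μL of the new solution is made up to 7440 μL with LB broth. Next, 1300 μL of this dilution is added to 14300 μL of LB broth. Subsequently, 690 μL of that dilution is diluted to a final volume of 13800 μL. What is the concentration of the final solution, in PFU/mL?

16.5 PFU/mL

Overall dilution factor = 11.97 × 20 × 20.05 × 4 × 12 × 20 = 4.61 × 10⁶.
7.59 × 10⁷ PFU/mL / 4.61 × 10⁶ = 16.5 PFU/mL.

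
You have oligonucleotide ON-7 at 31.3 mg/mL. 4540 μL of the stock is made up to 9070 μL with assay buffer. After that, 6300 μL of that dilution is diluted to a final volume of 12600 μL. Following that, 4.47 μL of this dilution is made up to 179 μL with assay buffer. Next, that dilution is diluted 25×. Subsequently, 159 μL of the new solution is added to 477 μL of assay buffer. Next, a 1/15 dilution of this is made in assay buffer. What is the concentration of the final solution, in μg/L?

130 μg/L

Overall dilution factor = 1.998 × 2 × 40.04 × 25 × 4 × 15 = 2.40 × 10⁵.
31.3 mg/mL / 2.40 × 10⁵ = 1.30 × 10⁻⁴ mg/mL = 130 μg/L.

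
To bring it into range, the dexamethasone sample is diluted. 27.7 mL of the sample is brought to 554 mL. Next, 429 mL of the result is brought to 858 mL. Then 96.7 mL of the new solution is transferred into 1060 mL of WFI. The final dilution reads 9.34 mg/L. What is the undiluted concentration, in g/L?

4.47 g/L

Overall dilution factor = 20 × 2 × 11.96 = 478.
Original = 9.34 mg/L × 478 = 4469 mg/L = 4.47 g/L.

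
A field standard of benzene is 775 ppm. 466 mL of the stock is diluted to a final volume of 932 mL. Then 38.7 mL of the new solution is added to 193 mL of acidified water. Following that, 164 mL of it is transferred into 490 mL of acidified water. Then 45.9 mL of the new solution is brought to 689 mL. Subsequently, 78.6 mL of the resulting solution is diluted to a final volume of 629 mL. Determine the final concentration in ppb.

Overall dilution factor = 2 × 5.987 × 3.988 × 15.01 × 8.003 = 5736.
775 ppm / 5736 = 0.135 ppm = 135 ppb.

135 ppb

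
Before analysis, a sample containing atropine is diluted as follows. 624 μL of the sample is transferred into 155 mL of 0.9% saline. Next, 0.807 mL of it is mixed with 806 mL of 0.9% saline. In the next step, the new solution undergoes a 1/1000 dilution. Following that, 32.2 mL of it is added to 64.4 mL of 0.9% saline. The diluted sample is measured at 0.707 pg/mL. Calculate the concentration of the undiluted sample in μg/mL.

529 μg/mL

Overall dilution factor = 249.4 × 999.8 × 1000 × 3 = 7.48 × 10⁸.
Original = 0.707 pg/mL × 7.48 × 10⁸ = 5.29 × 10⁸ pg/mL = 529 μg/mL.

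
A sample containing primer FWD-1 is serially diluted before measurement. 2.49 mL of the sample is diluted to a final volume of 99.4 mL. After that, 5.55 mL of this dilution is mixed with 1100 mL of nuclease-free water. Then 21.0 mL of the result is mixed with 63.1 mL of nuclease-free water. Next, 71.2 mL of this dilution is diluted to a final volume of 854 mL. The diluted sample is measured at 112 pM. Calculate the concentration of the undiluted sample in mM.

Overall dilution factor = 39.92 × 199.2 × 4.005 × 11.99 = 3.82 × 10⁵.
Original = 112 pM × 3.82 × 10⁵ = 4.28 × 10⁷ pM = 0.0428 mM.

0.0428 mM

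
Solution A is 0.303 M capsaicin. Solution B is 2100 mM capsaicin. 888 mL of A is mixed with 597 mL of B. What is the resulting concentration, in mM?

C_B = 2100 mM = 2.10 M.
C_mix = (C_A·V_A + C_B·V_B)/(V_A + V_B) = (0.303×888 + 2.10×597) / 1485 = 1.03 M = 1030 mM.

1030 mM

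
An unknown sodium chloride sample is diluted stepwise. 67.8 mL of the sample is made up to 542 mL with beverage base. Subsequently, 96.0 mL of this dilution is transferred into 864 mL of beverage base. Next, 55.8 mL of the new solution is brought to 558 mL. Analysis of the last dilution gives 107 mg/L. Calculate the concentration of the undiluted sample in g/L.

85.5 g/L

Overall dilution factor = 7.994 × 10 × 10 = 799.
Original = 107 mg/L × 799 = 8.55 × 10⁴ mg/L = 85.5 g/L.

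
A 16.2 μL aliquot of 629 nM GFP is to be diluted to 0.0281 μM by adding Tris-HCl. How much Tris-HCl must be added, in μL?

346 μL

0.0281 μM = 28.1 nM.
V₂ = C₁V₁/C₂ = 629 × 16.2 / 28.1 = 363 μL.
Diluent to add = V₂ − V₁ = 363 − 16.2 = 346 μL.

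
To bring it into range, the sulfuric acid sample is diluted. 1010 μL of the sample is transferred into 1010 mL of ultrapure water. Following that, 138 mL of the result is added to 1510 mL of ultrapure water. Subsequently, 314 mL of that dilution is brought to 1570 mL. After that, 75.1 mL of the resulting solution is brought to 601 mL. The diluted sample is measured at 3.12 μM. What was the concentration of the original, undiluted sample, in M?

1.49 M

Overall dilution factor = 1001 × 11.94 × 5 × 8.003 = 4.78 × 10⁵.
Original = 3.12 μM × 4.78 × 10⁵ = 1.49 × 10⁶ μM = 1.49 M.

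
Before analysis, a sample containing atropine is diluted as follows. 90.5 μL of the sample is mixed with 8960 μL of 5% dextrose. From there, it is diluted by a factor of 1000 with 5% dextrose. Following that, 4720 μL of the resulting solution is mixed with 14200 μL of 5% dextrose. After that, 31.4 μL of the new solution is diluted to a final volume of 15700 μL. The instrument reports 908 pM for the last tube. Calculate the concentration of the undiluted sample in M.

Overall dilution factor = 100.0 × 1000 × 4.008 × 500 = 2.00 × 10⁸.
Original = 908 pM × 2.00 × 10⁸ = 1.82 × 10¹¹ pM = 0.182 M.

0.182 M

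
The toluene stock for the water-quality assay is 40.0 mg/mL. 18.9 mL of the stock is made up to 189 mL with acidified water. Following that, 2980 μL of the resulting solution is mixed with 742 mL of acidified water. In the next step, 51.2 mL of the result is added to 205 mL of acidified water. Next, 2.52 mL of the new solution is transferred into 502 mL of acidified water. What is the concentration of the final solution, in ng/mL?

Overall dilution factor = 10 × 250.0 × 5.004 × 200.2 = 2.50 × 10⁶.
40.0 mg/mL / 2.50 × 10⁶ = 1.60 × 10⁻⁵ mg/mL = 16.0 ng/mL.

16.0 ng/mL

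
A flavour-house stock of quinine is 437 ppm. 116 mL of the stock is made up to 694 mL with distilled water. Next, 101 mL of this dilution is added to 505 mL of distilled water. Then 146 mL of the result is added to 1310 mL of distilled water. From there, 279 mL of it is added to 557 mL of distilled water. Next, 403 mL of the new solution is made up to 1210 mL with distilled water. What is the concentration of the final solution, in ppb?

Overall dilution factor = 5.983 × 6 × 9.973 × 2.996 × 3.002 = 3221.
437 ppm / 3221 = 0.136 ppm = 136 ppb.

136 ppb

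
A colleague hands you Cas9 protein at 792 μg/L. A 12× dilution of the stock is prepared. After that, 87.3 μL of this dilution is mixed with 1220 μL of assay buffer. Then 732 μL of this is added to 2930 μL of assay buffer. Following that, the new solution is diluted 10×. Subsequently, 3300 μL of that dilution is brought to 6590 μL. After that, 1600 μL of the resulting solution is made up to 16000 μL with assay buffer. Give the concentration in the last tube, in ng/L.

Overall dilution factor = 12 × 14.97 × 5.003 × 10 × 1.997 × 10 = 1.80 × 10⁵.
792 μg/L / 1.80 × 10⁵ = 4.41 × 10⁻³ μg/L = 4.41 ng/L.

4.41 ng/L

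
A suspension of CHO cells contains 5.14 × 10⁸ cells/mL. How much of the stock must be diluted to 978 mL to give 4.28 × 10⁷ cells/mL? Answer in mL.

V₁ = C₂V₂/C₁ = 4.28 × 10⁷ × 978 / 5.14 × 10⁸ = 81.4 mL.

81.4 mL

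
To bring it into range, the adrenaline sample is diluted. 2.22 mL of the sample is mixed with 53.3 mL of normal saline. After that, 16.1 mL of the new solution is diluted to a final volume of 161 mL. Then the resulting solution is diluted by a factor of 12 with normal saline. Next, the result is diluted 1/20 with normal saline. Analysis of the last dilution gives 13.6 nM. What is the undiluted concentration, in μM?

816 μM

Overall dilution factor = 25.01 × 10 × 12 × 20 = 6.00 × 10⁴.
Original = 13.6 nM × 6.00 × 10⁴ = 8.16 × 10⁵ nM = 816 μM.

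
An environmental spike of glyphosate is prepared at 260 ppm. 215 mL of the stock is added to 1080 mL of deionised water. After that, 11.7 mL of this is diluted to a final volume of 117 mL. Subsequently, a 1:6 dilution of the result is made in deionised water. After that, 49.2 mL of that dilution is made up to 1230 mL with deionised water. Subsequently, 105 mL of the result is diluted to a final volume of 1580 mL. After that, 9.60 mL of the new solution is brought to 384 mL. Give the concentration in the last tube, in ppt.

Overall dilution factor = 6.023 × 10 × 6 × 25 × 15.05 × 40 = 5.44 × 10⁶.
260 ppm / 5.44 × 10⁶ = 4.78 × 10⁻⁵ ppm = 47.8 ppt.

47.8 ppt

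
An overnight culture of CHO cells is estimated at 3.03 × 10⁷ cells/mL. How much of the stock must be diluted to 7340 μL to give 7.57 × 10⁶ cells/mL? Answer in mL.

1.83 mL

V₁ = C₂V₂/C₁ = 7.57 × 10⁶ × 7340 / 3.03 × 10⁷ = 1834 μL = 1.83 mL.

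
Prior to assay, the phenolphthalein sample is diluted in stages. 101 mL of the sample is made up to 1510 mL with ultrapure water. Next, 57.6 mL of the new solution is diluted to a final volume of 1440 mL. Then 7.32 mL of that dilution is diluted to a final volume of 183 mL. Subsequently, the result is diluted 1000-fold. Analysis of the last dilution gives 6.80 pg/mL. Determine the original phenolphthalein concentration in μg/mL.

63.5 μg/mL

Overall dilution factor = 14.95 × 25 × 25 × 1000 = 9.34 × 10⁶.
Original = 6.80 pg/mL × 9.34 × 10⁶ = 6.35 × 10⁷ pg/mL = 63.5 μg/mL.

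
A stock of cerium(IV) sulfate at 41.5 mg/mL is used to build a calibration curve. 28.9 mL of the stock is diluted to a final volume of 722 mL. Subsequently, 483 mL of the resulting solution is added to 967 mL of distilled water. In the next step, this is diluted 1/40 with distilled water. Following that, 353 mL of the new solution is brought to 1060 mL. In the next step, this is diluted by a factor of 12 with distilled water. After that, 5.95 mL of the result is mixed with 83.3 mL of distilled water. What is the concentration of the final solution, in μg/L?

25.6 μg/L

Overall dilution factor = 24.98 × 3.002 × 40 × 3.003 × 12 × 15 = 1.62 × 10⁶.
41.5 mg/mL / 1.62 × 10⁶ = 2.56 × 10⁻⁵ mg/mL = 25.6 μg/L.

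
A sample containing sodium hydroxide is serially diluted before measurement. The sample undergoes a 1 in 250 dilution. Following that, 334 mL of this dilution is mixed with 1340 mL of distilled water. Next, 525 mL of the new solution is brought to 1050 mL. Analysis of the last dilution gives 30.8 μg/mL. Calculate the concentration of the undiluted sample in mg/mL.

77.2 mg/mL

Overall dilution factor = 250 × 5.012 × 2 = 2506.
Original = 30.8 μg/mL × 2506 = 7.72 × 10⁴ μg/mL = 77.2 mg/mL.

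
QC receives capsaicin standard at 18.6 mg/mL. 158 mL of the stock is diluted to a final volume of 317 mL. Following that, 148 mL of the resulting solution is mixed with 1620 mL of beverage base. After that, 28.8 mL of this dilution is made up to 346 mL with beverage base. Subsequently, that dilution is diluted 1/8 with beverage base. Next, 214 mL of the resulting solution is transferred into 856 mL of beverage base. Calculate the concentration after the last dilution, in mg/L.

1.61 mg/L

Overall dilution factor = 2.006 × 11.95 × 12.01 × 8 × 5 = 1.15 × 10⁴.
18.6 mg/mL / 1.15 × 10⁴ = 1.61 × 10⁻³ mg/mL = 1.61 mg/L.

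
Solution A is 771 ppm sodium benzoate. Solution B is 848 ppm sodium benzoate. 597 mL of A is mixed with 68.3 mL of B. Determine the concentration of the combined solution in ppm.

779 ppm

C_mix = (C_A·V_A + C_B·V_B)/(V_A + V_B) = (771×597 + 848×68.3) / 665.3 = 779 ppm.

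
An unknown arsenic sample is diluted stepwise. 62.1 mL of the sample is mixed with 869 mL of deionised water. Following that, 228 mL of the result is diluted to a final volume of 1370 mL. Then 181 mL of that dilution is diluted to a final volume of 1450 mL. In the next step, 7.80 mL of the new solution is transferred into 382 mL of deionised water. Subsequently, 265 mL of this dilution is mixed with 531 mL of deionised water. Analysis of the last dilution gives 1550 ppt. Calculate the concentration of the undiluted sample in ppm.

Overall dilution factor = 14.99 × 6.009 × 8.011 × 49.97 × 3.004 = 1.08 × 10⁵.
Original = 1550 ppt × 1.08 × 10⁵ = 1.68 × 10⁸ ppt = 168 ppm.

168 ppm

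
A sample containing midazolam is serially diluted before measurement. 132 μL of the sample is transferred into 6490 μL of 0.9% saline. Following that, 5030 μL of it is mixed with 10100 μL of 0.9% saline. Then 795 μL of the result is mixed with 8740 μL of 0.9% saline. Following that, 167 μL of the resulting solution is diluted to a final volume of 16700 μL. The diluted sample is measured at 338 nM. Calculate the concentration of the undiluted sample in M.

0.0612 M

Overall dilution factor = 50.17 × 3.008 × 11.99 × 100 = 1.81 × 10⁵.
Original = 338 nM × 1.81 × 10⁵ = 6.12 × 10⁷ nM = 0.0612 M.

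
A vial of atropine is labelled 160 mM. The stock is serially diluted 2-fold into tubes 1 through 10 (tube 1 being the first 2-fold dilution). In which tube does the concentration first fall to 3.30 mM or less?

tube 6

Tube n has concentration 160 mM / 2ⁿ.
Need 2ⁿ ≥ 160 mM / 3.30 mM = 48.5, so n ≥ 5.60.
First such tube: n = 6.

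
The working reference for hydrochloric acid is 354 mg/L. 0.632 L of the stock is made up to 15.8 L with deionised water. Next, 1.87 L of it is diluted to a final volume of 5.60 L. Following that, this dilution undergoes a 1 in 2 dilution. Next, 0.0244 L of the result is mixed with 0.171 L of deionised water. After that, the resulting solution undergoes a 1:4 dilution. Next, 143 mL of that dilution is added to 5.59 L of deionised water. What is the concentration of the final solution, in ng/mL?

1.84 ng/mL

Overall dilution factor = 25 × 2.995 × 2 × 8.008 × 4 × 40.09 = 1.92 × 10⁵.
354 mg/L / 1.92 × 10⁵ = 1.84 × 10⁻³ mg/L = 1.84 ng/mL.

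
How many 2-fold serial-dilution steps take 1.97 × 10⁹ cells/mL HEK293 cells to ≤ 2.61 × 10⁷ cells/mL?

7

Need 2ⁿ ≥ 75.5, so n ≥ log(75.5)/log(2) = 6.24.
Minimum whole steps: n = 7.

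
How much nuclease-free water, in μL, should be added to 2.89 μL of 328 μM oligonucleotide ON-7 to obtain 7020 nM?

7020 nM = 7.02 μM.
V₂ = C₁V₁/C₂ = 328 × 2.89 / 7.02 = 135 μL.
Diluent to add = V₂ − V₁ = 135 − 2.89 = 132 μL.

132 μL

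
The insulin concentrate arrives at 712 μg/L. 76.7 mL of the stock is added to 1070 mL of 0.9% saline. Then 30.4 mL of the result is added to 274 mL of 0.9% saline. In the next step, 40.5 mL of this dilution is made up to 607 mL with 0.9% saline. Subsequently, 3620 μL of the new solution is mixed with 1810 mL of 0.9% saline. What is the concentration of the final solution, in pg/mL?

Overall dilution factor = 14.95 × 10.01 × 14.99 × 501 = 1.12 × 10⁶.
712 μg/L / 1.12 × 10⁶ = 6.33 × 10⁻⁴ μg/L = 0.633 pg/mL.

0.633 pg/mL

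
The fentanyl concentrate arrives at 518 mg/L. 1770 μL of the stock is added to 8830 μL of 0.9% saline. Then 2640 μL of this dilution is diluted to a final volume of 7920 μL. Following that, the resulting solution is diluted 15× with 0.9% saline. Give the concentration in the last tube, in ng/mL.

Overall dilution factor = 5.989 × 3 × 15 = 269.
518 mg/L / 269 = 1.92 mg/L = 1920 ng/mL.

1920 ng/mL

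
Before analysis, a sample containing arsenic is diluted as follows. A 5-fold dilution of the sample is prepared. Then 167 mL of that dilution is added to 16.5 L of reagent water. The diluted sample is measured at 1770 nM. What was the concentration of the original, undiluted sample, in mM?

0.883 mM

Overall dilution factor = 5 × 99.80 = 499.
Original = 1770 nM × 499 = 8.83 × 10⁵ nM = 0.883 mM.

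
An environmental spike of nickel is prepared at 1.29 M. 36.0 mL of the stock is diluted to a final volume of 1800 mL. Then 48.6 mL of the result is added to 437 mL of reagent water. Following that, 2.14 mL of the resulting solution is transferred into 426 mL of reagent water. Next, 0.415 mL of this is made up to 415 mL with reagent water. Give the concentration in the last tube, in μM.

0.0129 μM

Overall dilution factor = 50 × 9.992 × 200.1 × 1000 = 10.00 × 10⁷.
1.29 M / 10.00 × 10⁷ = 1.29 × 10⁻⁸ M = 0.0129 μM.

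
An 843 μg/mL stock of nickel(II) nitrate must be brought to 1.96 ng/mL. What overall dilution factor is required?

Factor = C₀/C_target = 843 μg/mL / 1.96 ng/mL = 4.30 × 10⁵.

4.30 × 10⁵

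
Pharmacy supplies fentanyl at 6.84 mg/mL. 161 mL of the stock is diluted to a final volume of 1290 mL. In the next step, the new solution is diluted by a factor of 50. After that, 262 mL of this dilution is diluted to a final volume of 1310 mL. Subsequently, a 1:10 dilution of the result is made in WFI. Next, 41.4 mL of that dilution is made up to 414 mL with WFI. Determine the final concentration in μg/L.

34.1 μg/L

Overall dilution factor = 8.012 × 50 × 5 × 10 × 10 = 2.00 × 10⁵.
6.84 mg/mL / 2.00 × 10⁵ = 3.41 × 10⁻⁵ mg/mL = 34.1 μg/L.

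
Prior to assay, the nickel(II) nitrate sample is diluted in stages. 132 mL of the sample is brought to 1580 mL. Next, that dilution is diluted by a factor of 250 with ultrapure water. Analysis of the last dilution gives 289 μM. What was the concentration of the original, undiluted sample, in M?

Overall dilution factor = 11.97 × 250 = 2992.
Original = 289 μM × 2992 = 8.65 × 10⁵ μM = 0.865 M.

0.865 M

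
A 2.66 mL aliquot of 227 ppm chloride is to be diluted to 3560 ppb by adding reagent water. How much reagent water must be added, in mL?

3560 ppb = 3.56 ppm.
V₂ = C₁V₁/C₂ = 227 × 2.66 / 3.56 = 170 mL.
Diluent to add = V₂ − V₁ = 170 − 2.66 = 167 mL.

167 mL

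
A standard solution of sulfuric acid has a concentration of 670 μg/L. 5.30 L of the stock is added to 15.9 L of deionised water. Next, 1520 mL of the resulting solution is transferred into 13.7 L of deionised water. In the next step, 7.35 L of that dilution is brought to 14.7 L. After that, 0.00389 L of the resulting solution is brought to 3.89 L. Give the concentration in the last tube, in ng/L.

Overall dilution factor = 4 × 10.01 × 2 × 1000 = 8.01 × 10⁴.
670 μg/L / 8.01 × 10⁴ = 8.36 × 10⁻³ μg/L = 8.36 ng/L.

8.36 ng/L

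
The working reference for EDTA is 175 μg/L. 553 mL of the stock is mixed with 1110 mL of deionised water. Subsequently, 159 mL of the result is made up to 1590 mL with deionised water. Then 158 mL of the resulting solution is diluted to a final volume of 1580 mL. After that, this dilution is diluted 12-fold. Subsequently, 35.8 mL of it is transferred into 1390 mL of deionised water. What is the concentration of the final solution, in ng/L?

Overall dilution factor = 3.007 × 10 × 10 × 12 × 39.83 = 1.44 × 10⁵.
175 μg/L / 1.44 × 10⁵ = 1.22 × 10⁻³ μg/L = 1.22 ng/L.

1.22 ng/L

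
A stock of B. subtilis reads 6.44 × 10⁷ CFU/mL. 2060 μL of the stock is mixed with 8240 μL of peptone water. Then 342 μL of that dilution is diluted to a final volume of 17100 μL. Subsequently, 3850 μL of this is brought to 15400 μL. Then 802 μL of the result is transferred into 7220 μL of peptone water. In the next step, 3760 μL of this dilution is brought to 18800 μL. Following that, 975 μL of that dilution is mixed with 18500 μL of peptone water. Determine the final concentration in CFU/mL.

Overall dilution factor = 5 × 50 × 4 × 10.00 × 5 × 19.97 = 9.99 × 10⁵.
6.44 × 10⁷ CFU/mL / 9.99 × 10⁵ = 64.5 CFU/mL.

64.5 CFU/mL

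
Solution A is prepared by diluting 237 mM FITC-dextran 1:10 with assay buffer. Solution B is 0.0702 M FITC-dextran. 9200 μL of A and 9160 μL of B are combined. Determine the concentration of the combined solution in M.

C_A = 237 mM / 10 = 23.7 mM.
C_B = 0.0702 M = 70.2 mM.
C_mix = (C_A·V_A + C_B·V_B)/(V_A + V_B) = (23.7×9200 + 70.2×9160) / 18360 = 46.9 mM = 0.0469 M.

0.0469 M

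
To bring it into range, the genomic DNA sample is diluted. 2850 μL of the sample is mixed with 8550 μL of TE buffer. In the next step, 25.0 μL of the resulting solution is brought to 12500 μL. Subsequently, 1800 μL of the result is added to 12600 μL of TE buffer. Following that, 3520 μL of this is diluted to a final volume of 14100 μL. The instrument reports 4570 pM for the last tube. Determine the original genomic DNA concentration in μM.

293 μM

Overall dilution factor = 4 × 500 × 8 × 4.006 = 6.41 × 10⁴.
Original = 4570 pM × 6.41 × 10⁴ = 2.93 × 10⁸ pM = 293 μM.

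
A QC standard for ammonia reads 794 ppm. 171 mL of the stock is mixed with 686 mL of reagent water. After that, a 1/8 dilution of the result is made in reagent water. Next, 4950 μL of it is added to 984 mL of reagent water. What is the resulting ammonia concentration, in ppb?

Overall dilution factor = 5.012 × 8 × 199.8 = 8010.
794 ppm / 8010 = 0.0991 ppm = 99.1 ppb.

99.1 ppb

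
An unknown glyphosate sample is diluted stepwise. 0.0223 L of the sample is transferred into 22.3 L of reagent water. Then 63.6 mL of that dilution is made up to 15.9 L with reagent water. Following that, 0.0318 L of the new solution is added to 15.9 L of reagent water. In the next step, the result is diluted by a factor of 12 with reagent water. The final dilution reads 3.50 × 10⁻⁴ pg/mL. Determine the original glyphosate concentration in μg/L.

Overall dilution factor = 1001 × 250 × 501 × 12 = 1.50 × 10⁹.
Original = 3.50 × 10⁻⁴ pg/mL × 1.50 × 10⁹ = 5.27 × 10⁵ pg/mL = 527 μg/L.

527 μg/L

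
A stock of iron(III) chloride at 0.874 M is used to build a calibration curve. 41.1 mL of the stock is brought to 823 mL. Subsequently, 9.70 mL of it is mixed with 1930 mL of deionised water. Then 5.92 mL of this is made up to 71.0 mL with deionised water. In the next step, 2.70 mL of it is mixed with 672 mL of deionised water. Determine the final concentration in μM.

0.0728 μM

Overall dilution factor = 20.02 × 200.0 × 11.99 × 249.9 = 1.20 × 10⁷.
0.874 M / 1.20 × 10⁷ = 7.28 × 10⁻⁸ M = 0.0728 μM.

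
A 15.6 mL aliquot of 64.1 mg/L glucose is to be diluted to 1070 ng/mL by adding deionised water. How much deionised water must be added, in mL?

919 mL

1070 ng/mL = 1.07 mg/L.
V₂ = C₁V₁/C₂ = 64.1 × 15.6 / 1.07 = 935 mL.
Diluent to add = V₂ − V₁ = 935 − 15.6 = 919 mL.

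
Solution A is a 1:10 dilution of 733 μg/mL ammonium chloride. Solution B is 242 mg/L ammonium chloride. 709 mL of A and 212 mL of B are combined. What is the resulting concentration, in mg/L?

C_A = 733 μg/mL / 10 = 73.3 μg/mL.
C_B = 242 mg/L = 242 μg/mL.
C_mix = (C_A·V_A + C_B·V_B)/(V_A + V_B) = (73.3×709 + 242×212) / 921.0 = 112 μg/mL = 112 mg/L.

112 mg/L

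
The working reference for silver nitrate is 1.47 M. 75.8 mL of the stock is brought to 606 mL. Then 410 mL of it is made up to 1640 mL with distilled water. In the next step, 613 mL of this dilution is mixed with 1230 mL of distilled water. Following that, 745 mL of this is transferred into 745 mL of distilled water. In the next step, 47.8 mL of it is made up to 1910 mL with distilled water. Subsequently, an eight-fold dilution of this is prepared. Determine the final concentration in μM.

Overall dilution factor = 7.995 × 4 × 3.007 × 2 × 39.96 × 8 = 6.15 × 10⁴.
1.47 M / 6.15 × 10⁴ = 2.39 × 10⁻⁵ M = 23.9 μM.

23.9 μM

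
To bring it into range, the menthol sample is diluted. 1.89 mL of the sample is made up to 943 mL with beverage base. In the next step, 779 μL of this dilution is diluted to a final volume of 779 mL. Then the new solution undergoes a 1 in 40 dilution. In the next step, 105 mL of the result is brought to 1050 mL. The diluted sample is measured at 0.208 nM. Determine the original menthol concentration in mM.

41.5 mM

Overall dilution factor = 498.9 × 1000 × 40 × 10 = 2.00 × 10⁸.
Original = 0.208 nM × 2.00 × 10⁸ = 4.15 × 10⁷ nM = 41.5 mM.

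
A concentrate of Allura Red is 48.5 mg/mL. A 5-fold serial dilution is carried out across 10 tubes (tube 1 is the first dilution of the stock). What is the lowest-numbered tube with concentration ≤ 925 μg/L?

Tube n has concentration 48.5 mg/mL / 5ⁿ.
Need 5ⁿ ≥ 48.5 mg/mL / 925 μg/L = 5.24 × 10⁴, so n ≥ 6.75.
First such tube: n = 7.

tube 7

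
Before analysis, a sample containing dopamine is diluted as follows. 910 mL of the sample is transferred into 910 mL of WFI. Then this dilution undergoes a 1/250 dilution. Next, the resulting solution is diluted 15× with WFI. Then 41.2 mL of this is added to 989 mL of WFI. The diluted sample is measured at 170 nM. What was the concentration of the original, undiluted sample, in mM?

Overall dilution factor = 2 × 250 × 15 × 25.00 = 1.88 × 10⁵.
Original = 170 nM × 1.88 × 10⁵ = 3.19 × 10⁷ nM = 31.9 mM.

31.9 mM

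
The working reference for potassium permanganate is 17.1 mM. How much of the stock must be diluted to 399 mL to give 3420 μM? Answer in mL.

79.8 mL

3420 μM = 3.42 mM.
V₁ = C₂V₂/C₁ = 3.42 × 399 / 17.1 = 79.8 mL.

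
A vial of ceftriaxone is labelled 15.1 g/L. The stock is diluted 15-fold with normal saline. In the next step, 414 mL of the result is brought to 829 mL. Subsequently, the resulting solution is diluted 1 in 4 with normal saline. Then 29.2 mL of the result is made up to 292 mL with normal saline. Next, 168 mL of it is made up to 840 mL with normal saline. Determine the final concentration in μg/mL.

2.51 μg/mL

Overall dilution factor = 15 × 2.002 × 4 × 10 × 5 = 6007.
15.1 g/L / 6007 = 2.51 × 10⁻³ g/L = 2.51 μg/mL.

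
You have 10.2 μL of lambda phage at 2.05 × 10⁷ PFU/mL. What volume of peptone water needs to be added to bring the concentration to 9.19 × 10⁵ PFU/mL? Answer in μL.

217 μL

V₂ = C₁V₁/C₂ = 2.05 × 10⁷ × 10.2 / 9.19 × 10⁵ = 228 μL.
Diluent to add = V₂ − V₁ = 228 − 10.2 = 217 μL.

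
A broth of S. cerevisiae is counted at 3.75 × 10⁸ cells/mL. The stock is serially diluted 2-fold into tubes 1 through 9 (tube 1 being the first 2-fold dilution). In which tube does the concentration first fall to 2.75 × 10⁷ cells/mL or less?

tube 4

Tube n has concentration 3.75 × 10⁸ cells/mL / 2ⁿ.
Need 2ⁿ ≥ 3.75 × 10⁸ cells/mL / 2.75 × 10⁷ cells/mL = 13.6, so n ≥ 3.77.
First such tube: n = 4.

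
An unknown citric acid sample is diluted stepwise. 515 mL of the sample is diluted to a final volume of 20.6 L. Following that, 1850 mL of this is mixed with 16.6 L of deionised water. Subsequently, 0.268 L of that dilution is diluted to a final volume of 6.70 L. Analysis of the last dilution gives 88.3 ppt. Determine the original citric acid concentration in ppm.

Overall dilution factor = 40 × 9.973 × 25 = 9973.
Original = 88.3 ppt × 9973 = 8.81 × 10⁵ ppt = 0.881 ppm.

0.881 ppm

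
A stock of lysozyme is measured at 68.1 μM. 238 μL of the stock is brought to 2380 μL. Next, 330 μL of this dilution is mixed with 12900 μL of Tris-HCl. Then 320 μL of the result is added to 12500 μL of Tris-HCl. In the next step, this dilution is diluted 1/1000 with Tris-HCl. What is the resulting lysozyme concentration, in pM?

4.24 pM

Overall dilution factor = 10 × 40.09 × 40.06 × 1000 = 1.61 × 10⁷.
68.1 μM / 1.61 × 10⁷ = 4.24 × 10⁻⁶ μM = 4.24 pM.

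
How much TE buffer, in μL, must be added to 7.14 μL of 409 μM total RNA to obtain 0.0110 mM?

0.0110 mM = 11.0 μM.
V₂ = C₁V₁/C₂ = 409 × 7.14 / 11.0 = 265 μL.
Diluent to add = V₂ − V₁ = 265 − 7.14 = 258 μL.

258 μL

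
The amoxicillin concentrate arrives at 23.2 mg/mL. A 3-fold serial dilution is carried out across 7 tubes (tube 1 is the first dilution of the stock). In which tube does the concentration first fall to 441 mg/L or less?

Tube n has concentration 23.2 mg/mL / 3ⁿ.
Need 3ⁿ ≥ 23.2 mg/mL / 441 mg/L = 52.6, so n ≥ 3.61.
First such tube: n = 4.

tube 4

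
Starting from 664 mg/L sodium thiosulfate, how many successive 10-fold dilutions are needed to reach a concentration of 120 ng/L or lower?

Need 10ⁿ ≥ 5.53 × 10⁶, so n ≥ log(5.53 × 10⁶)/log(10) = 6.74.
Minimum whole steps: n = 7.

7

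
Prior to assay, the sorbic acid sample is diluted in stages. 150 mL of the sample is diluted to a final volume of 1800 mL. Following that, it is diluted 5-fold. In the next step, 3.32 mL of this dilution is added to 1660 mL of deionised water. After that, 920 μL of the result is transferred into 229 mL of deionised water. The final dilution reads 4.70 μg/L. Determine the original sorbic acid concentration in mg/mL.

35.3 mg/mL

Overall dilution factor = 12 × 5 × 501 × 249.9 = 7.51 × 10⁶.
Original = 4.70 μg/L × 7.51 × 10⁶ = 3.53 × 10⁷ μg/L = 35.3 mg/mL.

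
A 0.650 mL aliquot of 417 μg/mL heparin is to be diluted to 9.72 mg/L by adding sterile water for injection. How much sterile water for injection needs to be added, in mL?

27.2 mL

9.72 mg/L = 9.72 μg/mL.
V₂ = C₁V₁/C₂ = 417 × 0.650 / 9.72 = 27.9 mL.
Diluent to add = V₂ − V₁ = 27.9 − 0.650 = 27.2 mL.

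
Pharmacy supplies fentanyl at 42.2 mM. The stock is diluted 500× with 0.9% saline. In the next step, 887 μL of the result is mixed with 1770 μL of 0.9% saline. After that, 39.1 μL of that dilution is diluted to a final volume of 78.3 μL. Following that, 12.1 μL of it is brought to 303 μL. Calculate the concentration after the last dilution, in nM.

Overall dilution factor = 500 × 2.995 × 2.003 × 25.04 = 7.51 × 10⁴.
42.2 mM / 7.51 × 10⁴ = 5.62 × 10⁻⁴ mM = 562 nM.

562 nM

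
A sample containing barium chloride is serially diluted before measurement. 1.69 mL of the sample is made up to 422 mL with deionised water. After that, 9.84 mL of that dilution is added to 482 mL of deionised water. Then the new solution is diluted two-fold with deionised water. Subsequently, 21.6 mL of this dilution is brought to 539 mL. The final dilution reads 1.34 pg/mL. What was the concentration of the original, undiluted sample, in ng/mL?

Overall dilution factor = 249.7 × 49.98 × 2 × 24.95 = 6.23 × 10⁵.
Original = 1.34 pg/mL × 6.23 × 10⁵ = 8.35 × 10⁵ pg/mL = 835 ng/mL.

835 ng/mL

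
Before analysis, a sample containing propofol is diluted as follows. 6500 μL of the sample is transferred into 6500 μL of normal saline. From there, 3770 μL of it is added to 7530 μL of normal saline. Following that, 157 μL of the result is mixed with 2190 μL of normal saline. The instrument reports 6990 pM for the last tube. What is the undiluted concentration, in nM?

Overall dilution factor = 2 × 2.997 × 14.95 = 89.6.
Original = 6990 pM × 89.6 = 6.26 × 10⁵ pM = 626 nM.

626 nM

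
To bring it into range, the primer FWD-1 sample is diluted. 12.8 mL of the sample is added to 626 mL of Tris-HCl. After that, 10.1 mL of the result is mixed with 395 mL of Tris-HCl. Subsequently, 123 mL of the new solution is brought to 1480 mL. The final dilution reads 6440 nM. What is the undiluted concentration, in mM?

155 mM

Overall dilution factor = 49.91 × 40.11 × 12.03 = 2.41 × 10⁴.
Original = 6440 nM × 2.41 × 10⁴ = 1.55 × 10⁸ nM = 155 mM.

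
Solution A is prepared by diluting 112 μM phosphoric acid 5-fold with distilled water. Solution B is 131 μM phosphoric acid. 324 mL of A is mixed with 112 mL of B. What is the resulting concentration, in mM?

C_A = 112 μM / 5 = 22.4 μM.
C_mix = (C_A·V_A + C_B·V_B)/(V_A + V_B) = (22.4×324 + 131×112) / 436.0 = 50.3 μM = 0.0503 mM.

0.0503 mM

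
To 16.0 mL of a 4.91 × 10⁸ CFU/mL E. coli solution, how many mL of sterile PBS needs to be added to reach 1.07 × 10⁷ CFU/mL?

718 mL

V₂ = C₁V₁/C₂ = 4.91 × 10⁸ × 16.0 / 1.07 × 10⁷ = 734 mL.
Diluent to add = V₂ − V₁ = 734 − 16.0 = 718 mL.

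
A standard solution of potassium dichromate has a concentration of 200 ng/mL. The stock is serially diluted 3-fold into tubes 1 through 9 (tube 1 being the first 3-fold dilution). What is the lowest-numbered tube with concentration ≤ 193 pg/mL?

tube 7

Tube n has concentration 200 ng/mL / 3ⁿ.
Need 3ⁿ ≥ 200 ng/mL / 193 pg/mL = 1036, so n ≥ 6.32.
First such tube: n = 7.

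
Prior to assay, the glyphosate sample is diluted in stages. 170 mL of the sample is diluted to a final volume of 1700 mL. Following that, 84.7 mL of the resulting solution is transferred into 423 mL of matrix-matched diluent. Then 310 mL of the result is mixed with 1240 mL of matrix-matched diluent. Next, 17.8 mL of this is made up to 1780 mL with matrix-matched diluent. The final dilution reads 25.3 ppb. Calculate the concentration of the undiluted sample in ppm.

758 ppm

Overall dilution factor = 10 × 5.994 × 5 × 100 = 3.00 × 10⁴.
Original = 25.3 ppb × 3.00 × 10⁴ = 7.58 × 10⁵ ppb = 758 ppm.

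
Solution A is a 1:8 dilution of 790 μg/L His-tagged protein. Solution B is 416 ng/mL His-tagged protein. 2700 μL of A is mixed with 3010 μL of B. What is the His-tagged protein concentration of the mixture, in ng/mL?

C_A = 790 μg/L / 8 = 98.8 μg/L.
C_B = 416 ng/mL = 416 μg/L.
C_mix = (C_A·V_A + C_B·V_B)/(V_A + V_B) = (98.8×2700 + 416×3010) / 5710 = 266 μg/L = 266 ng/mL.

266 ng/mL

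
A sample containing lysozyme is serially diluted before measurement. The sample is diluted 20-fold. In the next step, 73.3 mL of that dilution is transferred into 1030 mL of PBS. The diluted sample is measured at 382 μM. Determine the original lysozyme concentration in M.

0.115 M

Overall dilution factor = 20 × 15.05 = 301.
Original = 382 μM × 301 = 1.15 × 10⁵ μM = 0.115 M.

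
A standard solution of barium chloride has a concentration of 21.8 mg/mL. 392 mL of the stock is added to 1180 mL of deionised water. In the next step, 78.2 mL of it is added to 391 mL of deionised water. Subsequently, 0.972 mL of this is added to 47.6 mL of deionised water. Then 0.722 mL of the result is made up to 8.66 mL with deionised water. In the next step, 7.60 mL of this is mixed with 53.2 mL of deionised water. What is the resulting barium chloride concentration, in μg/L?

189 μg/L

Overall dilution factor = 4.010 × 6 × 49.97 × 11.99 × 8 = 1.15 × 10⁵.
21.8 mg/mL / 1.15 × 10⁵ = 1.89 × 10⁻⁴ mg/mL = 189 μg/L.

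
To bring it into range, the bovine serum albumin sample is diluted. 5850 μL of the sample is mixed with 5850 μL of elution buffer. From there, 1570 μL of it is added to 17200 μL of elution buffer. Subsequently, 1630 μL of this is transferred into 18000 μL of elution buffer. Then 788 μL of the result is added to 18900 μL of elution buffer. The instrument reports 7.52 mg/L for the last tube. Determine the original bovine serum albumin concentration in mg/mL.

54.1 mg/mL

Overall dilution factor = 2 × 11.96 × 12.04 × 24.98 = 7195.
Original = 7.52 mg/L × 7195 = 5.41 × 10⁴ mg/L = 54.1 mg/mL.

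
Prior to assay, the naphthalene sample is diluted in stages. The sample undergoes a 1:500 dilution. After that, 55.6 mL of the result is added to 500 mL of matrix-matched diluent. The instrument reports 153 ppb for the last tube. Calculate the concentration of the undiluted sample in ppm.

Overall dilution factor = 500 × 9.993 = 4996.
Original = 153 ppb × 4996 = 7.64 × 10⁵ ppb = 764 ppm.

764 ppm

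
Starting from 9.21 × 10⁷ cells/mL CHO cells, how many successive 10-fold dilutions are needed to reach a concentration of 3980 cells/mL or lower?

5

Need 10ⁿ ≥ 2.31 × 10⁴, so n ≥ log(2.31 × 10⁴)/log(10) = 4.36.
Minimum whole steps: n = 5.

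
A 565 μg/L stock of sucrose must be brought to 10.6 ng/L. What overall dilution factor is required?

Factor = C₀/C_target = 565 μg/L / 10.6 ng/L = 5.33 × 10⁴.

5.33 × 10⁴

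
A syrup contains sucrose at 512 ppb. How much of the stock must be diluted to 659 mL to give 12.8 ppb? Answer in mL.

16.5 mL

V₁ = C₂V₂/C₁ = 12.8 × 659 / 512 = 16.5 mL.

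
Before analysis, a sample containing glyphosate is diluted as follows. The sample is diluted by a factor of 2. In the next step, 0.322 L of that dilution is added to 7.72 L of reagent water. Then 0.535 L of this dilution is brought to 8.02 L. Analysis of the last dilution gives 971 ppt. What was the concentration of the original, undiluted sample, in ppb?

Overall dilution factor = 2 × 24.98 × 14.99 = 749.
Original = 971 ppt × 749 = 7.27 × 10⁵ ppt = 727 ppb.

727 ppb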